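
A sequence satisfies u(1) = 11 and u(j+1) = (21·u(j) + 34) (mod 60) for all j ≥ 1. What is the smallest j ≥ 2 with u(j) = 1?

u(1) = 11; u(2) = 25; u(3) = 19; u(4) = 13; u(5) = 7; u(6) = 1; u(7) = 55; u(8) = 49; u(9) = 43; u(10) = 37; u(11) = 31; u(12) = 25.
Since u(12) = u(2) = 25, the sequence is eventually periodic: after a pre-period of length 1 it cycles with period 10.
The value 1 first appears (with j ≥ 2) at u(6).

6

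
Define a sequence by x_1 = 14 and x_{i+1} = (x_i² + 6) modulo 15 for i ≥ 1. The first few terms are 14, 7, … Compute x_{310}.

1

Listing terms: x_1 = 14; x_2 = 7; x_3 = 10; x_4 = 1; x_5 = 7.
Since x_5 = x_2 = 7, the sequence is eventually periodic: after a pre-period of length 1 it cycles with period 3.
For i ≥ 2, x_i depends only on (i - 2) mod 3. (310 - 2) mod 3 = 2, so x_{310} = x_4 = 1.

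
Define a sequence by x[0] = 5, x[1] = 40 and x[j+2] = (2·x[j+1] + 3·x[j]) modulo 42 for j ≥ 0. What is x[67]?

Computing terms: x[0] = 5, x[1] = 40, x[2] = 11, x[3] = 16, x[4] = 23, x[5] = 10, x[6] = 5, x[7] = 40.
The sequence repeats with period 6.
So x[67] = x[0 + ((67-0) mod 6)] = x[1] = 40.

40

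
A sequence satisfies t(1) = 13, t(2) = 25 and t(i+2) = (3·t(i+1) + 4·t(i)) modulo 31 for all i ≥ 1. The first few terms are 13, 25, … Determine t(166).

We have t(1) = 13, t(2) = 25, t(3) = 3, t(4) = 16, t(5) = 29, t(6) = 27, t(7) = 11, t(8) = 17, t(9) = 2, t(10) = 12, t(11) = 13, t(12) = 25.
The sequence repeats with period 10.
So t(166) = t(1 + ((166-1) mod 10)) = t(6) = 27.

27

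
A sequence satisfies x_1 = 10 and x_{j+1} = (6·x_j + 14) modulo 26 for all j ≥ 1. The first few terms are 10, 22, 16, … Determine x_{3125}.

x_1 = 10; x_2 = 22; x_3 = 16; x_4 = 6; x_5 = 24; x_6 = 2; x_7 = 0; x_8 = 14; x_9 = 20; x_{10} = 4; x_{11} = 12; x_{12} = 8; x_{13} = 10.
Since x_{13} = x_1 = 10, the sequence is periodic with period 12.
(3125 - 1) mod 12 = 4, so x_{3125} = x_5 = 24.

24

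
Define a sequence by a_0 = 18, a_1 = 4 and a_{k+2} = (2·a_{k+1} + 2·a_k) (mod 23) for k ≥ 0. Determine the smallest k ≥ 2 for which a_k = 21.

2

a_0 = 18; a_1 = 4; a_2 = 21; a_3 = 4; a_4 = 4; a_5 = 16; a_6 = 17; a_7 = 20; a_8 = 5; a_9 = 4; a_{10} = 18; a_{11} = 21; a_{12} = 9; a_{13} = 14; a_{14} = 0; a_{15} = 5; a_{16} = 10; a_{17} = 7; a_{18} = 11; a_{19} = 13; a_{20} = 2; a_{21} = 7; a_{22} = 18; a_{23} = 4.
Since (a_{22}, a_{23}) = (a_0, a_1) = (18, 4) (two consecutive terms determine the rest), the sequence is periodic with period 22.
The value 21 first appears (with k ≥ 2) at a_2.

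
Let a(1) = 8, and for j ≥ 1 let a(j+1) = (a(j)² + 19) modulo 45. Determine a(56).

a(1) = 8,  a(2) = 38,  a(3) = 23,  a(4) = 8.
Since a(4) = a(1) = 8, the sequence is periodic with period 3.
(56 - 1) mod 3 = 1, so a(56) = a(2) = 38.

38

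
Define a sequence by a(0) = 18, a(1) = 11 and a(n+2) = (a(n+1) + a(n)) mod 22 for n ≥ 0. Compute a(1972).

7

We have a(0) = 18,  a(1) = 11,  a(2) = 7,  a(3) = 18,  a(4) = 3,  a(5) = 21,  a(6) = 2,  a(7) = 1,  a(8) = 3,  a(9) = 4,  a(10) = 7,  a(11) = 11,  a(12) = 18,  a(13) = 7,  a(14) = 3,  a(15) = 10,  a(16) = 13,  a(17) = 1,  a(18) = 14,  a(19) = 15,  a(20) = 7,  a(21) = 0,  a(22) = 7,  a(23) = 7,  a(24) = 14,  a(25) = 21,  a(26) = 13,  a(27) = 12,  a(28) = 3,  a(29) = 15,  a(30) = 18,  a(31) = 11.
Since (a(30), a(31)) = (a(0), a(1)) = (18, 11) (two consecutive terms determine the rest), the sequence is periodic with period 30.
(1972 - 0) mod 30 = 22, so a(1972) = a(22) = 7.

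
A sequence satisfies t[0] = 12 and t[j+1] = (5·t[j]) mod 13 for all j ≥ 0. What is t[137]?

t[0] = 12; t[1] = 8; t[2] = 1; t[3] = 5; t[4] = 12.
Since t[4] = t[0] = 12, the sequence is periodic with period 4.
(137 - 0) mod 4 = 1, so t[137] = t[1] = 8.

8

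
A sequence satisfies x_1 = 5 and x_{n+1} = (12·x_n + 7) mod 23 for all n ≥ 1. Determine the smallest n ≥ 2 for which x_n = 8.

Computing terms: x_1 = 5, x_2 = 21, x_3 = 6, x_4 = 10, x_5 = 12, x_6 = 13, x_7 = 2, x_8 = 8, x_9 = 11, x_{10} = 1, x_{11} = 19, x_{12} = 5.
The sequence repeats with period 11.
The value 8 first appears (with n ≥ 2) at x_8.

8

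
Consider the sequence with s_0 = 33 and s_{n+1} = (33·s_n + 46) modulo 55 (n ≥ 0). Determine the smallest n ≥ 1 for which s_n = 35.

1

s_0 = 33, s_1 = 35, s_2 = 46, s_3 = 24, s_4 = 13, s_5 = 35.
Since s_5 = s_1 = 35, the sequence is eventually periodic: after a pre-period of length 1 it cycles with period 4.
The value 35 first appears (with n ≥ 1) at s_1.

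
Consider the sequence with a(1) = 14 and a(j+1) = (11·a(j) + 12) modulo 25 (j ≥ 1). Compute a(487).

11

Computing terms: a(1) = 14; a(2) = 16; a(3) = 13; a(4) = 5; a(5) = 17; a(6) = 24; a(7) = 1; a(8) = 23; a(9) = 15; a(10) = 2; a(11) = 9; a(12) = 11; a(13) = 8; a(14) = 0; a(15) = 12; a(16) = 19; a(17) = 21; a(18) = 18; a(19) = 10; a(20) = 22; a(21) = 4; a(22) = 6; a(23) = 3; a(24) = 20; a(25) = 7; a(26) = 14.
The sequence repeats with period 25.
So a(487) = a(1 + ((487-1) mod 25)) = a(12) = 11.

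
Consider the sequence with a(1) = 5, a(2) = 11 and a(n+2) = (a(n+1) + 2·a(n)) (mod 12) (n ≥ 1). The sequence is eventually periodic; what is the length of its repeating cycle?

6

a(1) = 5; a(2) = 11; a(3) = 9; a(4) = 7; a(5) = 1; a(6) = 3; a(7) = 5; a(8) = 11.
Since (a(7), a(8)) = (a(1), a(2)) = (5, 11) (two consecutive terms determine the rest), the sequence is periodic with period 6.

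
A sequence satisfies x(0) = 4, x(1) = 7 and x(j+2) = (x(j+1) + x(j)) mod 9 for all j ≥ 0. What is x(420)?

5

x(0) = 4; x(1) = 7; x(2) = 2; x(3) = 0; x(4) = 2; x(5) = 2; x(6) = 4; x(7) = 6; x(8) = 1; x(9) = 7; x(10) = 8; x(11) = 6; x(12) = 5; x(13) = 2; x(14) = 7; x(15) = 0; x(16) = 7; x(17) = 7; x(18) = 5; x(19) = 3; x(20) = 8; x(21) = 2; x(22) = 1; x(23) = 3; x(24) = 4; x(25) = 7.
The sequence repeats with period 24.
(420 - 0) mod 24 = 12, so x(420) = x(12) = 5.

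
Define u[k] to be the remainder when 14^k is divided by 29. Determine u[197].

Computing terms: u[0] = 1, u[1] = 14, u[2] = 22, u[3] = 18, u[4] = 20, u[5] = 19, u[6] = 5, u[7] = 12, u[8] = 23, u[9] = 3, u[10] = 13, u[11] = 8, u[12] = 25, u[13] = 2, u[14] = 28, u[15] = 15, u[16] = 7, u[17] = 11, u[18] = 9, u[19] = 10, u[20] = 24, u[21] = 17, u[22] = 6, u[23] = 26, u[24] = 16, u[25] = 21, u[26] = 4, u[27] = 27, u[28] = 1.
The sequence repeats with period 28.
(197 - 0) mod 28 = 1, so u[197] = u[1] = 14.

14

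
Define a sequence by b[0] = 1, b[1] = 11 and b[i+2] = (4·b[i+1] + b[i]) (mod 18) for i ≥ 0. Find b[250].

9

We have b[0] = 1, b[1] = 11, b[2] = 9, b[3] = 11, b[4] = 17, b[5] = 7, b[6] = 9, b[7] = 7, b[8] = 1, b[9] = 11.
Since (b[8], b[9]) = (b[0], b[1]) = (1, 11) (two consecutive terms determine the rest), the sequence is periodic with period 8.
So b[250] = b[0 + ((250-0) mod 8)] = b[2] = 9.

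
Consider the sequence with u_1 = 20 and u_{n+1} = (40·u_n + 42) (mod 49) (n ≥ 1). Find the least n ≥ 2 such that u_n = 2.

14

Computing terms: u_1 = 20, u_2 = 9, u_3 = 10, u_4 = 1, u_5 = 33, u_6 = 39, u_7 = 34, u_8 = 30, u_9 = 17, u_{10} = 36, u_{11} = 12, u_{12} = 32, u_{13} = 48, u_{14} = 2, u_{15} = 24, u_{16} = 22, u_{17} = 40, u_{18} = 25, u_{19} = 13, u_{20} = 23, u_{21} = 31, u_{22} = 8, u_{23} = 19, u_{24} = 18, u_{25} = 27, u_{26} = 44, u_{27} = 38, u_{28} = 43, u_{29} = 47, u_{30} = 11, u_{31} = 41, u_{32} = 16, u_{33} = 45, u_{34} = 29, u_{35} = 26, u_{36} = 4, u_{37} = 6, u_{38} = 37, u_{39} = 3, u_{40} = 15, u_{41} = 5, u_{42} = 46, u_{43} = 20.
Since u_{43} = u_1 = 20, the sequence is periodic with period 42.
The value 2 first appears (with n ≥ 2) at u_{14}.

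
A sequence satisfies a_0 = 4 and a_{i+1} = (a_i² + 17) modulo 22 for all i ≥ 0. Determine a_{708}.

Listing terms: a_0 = 4; a_1 = 11; a_2 = 6; a_3 = 9; a_4 = 10; a_5 = 7; a_6 = 0; a_7 = 17; a_8 = 20; a_9 = 21; a_{10} = 18; a_{11} = 11.
Since a_{11} = a_1 = 11, the sequence is eventually periodic: after a pre-period of length 1 it cycles with period 10.
For i ≥ 1, a_i depends only on (i - 1) mod 10. (708 - 1) mod 10 = 7, so a_{708} = a_8 = 20.

20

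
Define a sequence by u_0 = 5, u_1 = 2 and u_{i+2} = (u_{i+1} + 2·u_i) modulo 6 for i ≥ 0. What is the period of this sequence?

Computing terms: u_0 = 5, u_1 = 2, u_2 = 0, u_3 = 4, u_4 = 4, u_5 = 0, u_6 = 2, u_7 = 2, u_8 = 0.
Since (u_7, u_8) = (u_1, u_2) = (2, 0) (two consecutive terms determine the rest), the sequence is eventually periodic: after a pre-period of length 1 it cycles with period 6.

6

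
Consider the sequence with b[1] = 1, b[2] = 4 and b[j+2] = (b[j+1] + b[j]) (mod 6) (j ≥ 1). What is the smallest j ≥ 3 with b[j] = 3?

4

We have b[1] = 1; b[2] = 4; b[3] = 5; b[4] = 3; b[5] = 2; b[6] = 5; b[7] = 1; b[8] = 0; b[9] = 1; b[10] = 1; b[11] = 2; b[12] = 3; b[13] = 5; b[14] = 2; b[15] = 1; b[16] = 3; b[17] = 4; b[18] = 1; b[19] = 5; b[20] = 0; b[21] = 5; b[22] = 5; b[23] = 4; b[24] = 3; b[25] = 1; b[26] = 4.
The sequence repeats with period 24.
The value 3 first appears (with j ≥ 3) at b[4].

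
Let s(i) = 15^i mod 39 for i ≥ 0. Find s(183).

21

Listing terms: s(0) = 1, s(1) = 15, s(2) = 30, s(3) = 21, s(4) = 3, s(5) = 6, s(6) = 12, s(7) = 24, s(8) = 9, s(9) = 18, s(10) = 36, s(11) = 33, s(12) = 27, s(13) = 15.
Since s(13) = s(1) = 15, the sequence is eventually periodic: after a pre-period of length 1 it cycles with period 12.
For i ≥ 1, s(i) depends only on (i - 1) mod 12. (183 - 1) mod 12 = 2, so s(183) = s(3) = 21.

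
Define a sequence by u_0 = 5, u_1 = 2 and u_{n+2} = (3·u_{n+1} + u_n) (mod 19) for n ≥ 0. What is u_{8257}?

12

We have u_0 = 5; u_1 = 2; u_2 = 11; u_3 = 16; u_4 = 2; u_5 = 3; u_6 = 11; u_7 = 17; u_8 = 5; u_9 = 13; u_{10} = 6; u_{11} = 12; u_{12} = 4; u_{13} = 5; u_{14} = 0; u_{15} = 5; u_{16} = 15; u_{17} = 12; u_{18} = 13; u_{19} = 13; u_{20} = 14; u_{21} = 17; u_{22} = 8; u_{23} = 3; u_{24} = 17; u_{25} = 16; u_{26} = 8; u_{27} = 2; u_{28} = 14; u_{29} = 6; u_{30} = 13; u_{31} = 7; u_{32} = 15; u_{33} = 14; u_{34} = 0; u_{35} = 14; u_{36} = 4; u_{37} = 7; u_{38} = 6; u_{39} = 6; u_{40} = 5; u_{41} = 2.
Since (u_{40}, u_{41}) = (u_0, u_1) = (5, 2) (two consecutive terms determine the rest), the sequence is periodic with period 40.
So u_{8257} = u_{0 + ((8257-0) mod 40)} = u_{17} = 12.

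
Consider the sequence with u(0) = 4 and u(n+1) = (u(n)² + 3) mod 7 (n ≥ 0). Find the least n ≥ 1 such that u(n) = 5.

Listing terms: u(0) = 4; u(1) = 5; u(2) = 0; u(3) = 3; u(4) = 5.
Since u(4) = u(1) = 5, the sequence is eventually periodic: after a pre-period of length 1 it cycles with period 3.
The value 5 first appears (with n ≥ 1) at u(1).

1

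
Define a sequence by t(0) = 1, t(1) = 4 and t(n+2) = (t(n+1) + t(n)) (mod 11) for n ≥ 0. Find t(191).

4

Computing terms: t(0) = 1, t(1) = 4, t(2) = 5, t(3) = 9, t(4) = 3, t(5) = 1, t(6) = 4.
Since (t(5), t(6)) = (t(0), t(1)) = (1, 4) (two consecutive terms determine the rest), the sequence is periodic with period 5.
So t(191) = t(0 + ((191-0) mod 5)) = t(1) = 4.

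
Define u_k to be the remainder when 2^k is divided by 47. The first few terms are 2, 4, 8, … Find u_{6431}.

28

Computing terms: u_1 = 2,  u_2 = 4,  u_3 = 8,  u_4 = 16,  u_5 = 32,  u_6 = 17,  u_7 = 34,  u_8 = 21,  u_9 = 42,  u_{10} = 37,  u_{11} = 27,  u_{12} = 7,  u_{13} = 14,  u_{14} = 28,  u_{15} = 9,  u_{16} = 18,  u_{17} = 36,  u_{18} = 25,  u_{19} = 3,  u_{20} = 6,  u_{21} = 12,  u_{22} = 24,  u_{23} = 1,  u_{24} = 2.
The sequence repeats with period 23.
(6431 - 1) mod 23 = 13, so u_{6431} = u_{14} = 28.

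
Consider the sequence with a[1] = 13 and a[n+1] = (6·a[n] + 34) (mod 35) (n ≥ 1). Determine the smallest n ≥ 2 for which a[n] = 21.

8

We have a[1] = 13; a[2] = 7; a[3] = 6; a[4] = 0; a[5] = 34; a[6] = 28; a[7] = 27; a[8] = 21; a[9] = 20; a[10] = 14; a[11] = 13.
The sequence repeats with period 10.
The value 21 first appears (with n ≥ 2) at a[8].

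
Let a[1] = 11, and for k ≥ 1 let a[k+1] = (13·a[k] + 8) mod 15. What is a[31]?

11

a[1] = 11, a[2] = 1, a[3] = 6, a[4] = 11.
The sequence repeats with period 3.
(31 - 1) mod 3 = 0, so a[31] = a[1] = 11.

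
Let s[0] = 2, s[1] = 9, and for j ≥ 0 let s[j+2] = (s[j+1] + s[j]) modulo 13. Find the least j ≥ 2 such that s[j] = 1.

s[0] = 2, s[1] = 9, s[2] = 11, s[3] = 7, s[4] = 5, s[5] = 12, s[6] = 4, s[7] = 3, s[8] = 7, s[9] = 10, s[10] = 4, s[11] = 1, s[12] = 5, s[13] = 6, s[14] = 11, s[15] = 4, s[16] = 2, s[17] = 6, s[18] = 8, s[19] = 1, s[20] = 9, s[21] = 10, s[22] = 6, s[23] = 3, s[24] = 9, s[25] = 12, s[26] = 8, s[27] = 7, s[28] = 2, s[29] = 9.
Since (s[28], s[29]) = (s[0], s[1]) = (2, 9) (two consecutive terms determine the rest), the sequence is periodic with period 28.
The value 1 first appears (with j ≥ 2) at s[11].

11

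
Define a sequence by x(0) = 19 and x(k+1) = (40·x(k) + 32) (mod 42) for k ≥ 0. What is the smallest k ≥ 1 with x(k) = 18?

x(0) = 19,  x(1) = 36,  x(2) = 2,  x(3) = 28,  x(4) = 18,  x(5) = 38,  x(6) = 40,  x(7) = 36.
Since x(7) = x(1) = 36, the sequence is eventually periodic: after a pre-period of length 1 it cycles with period 6.
The value 18 first appears (with k ≥ 1) at x(4).

4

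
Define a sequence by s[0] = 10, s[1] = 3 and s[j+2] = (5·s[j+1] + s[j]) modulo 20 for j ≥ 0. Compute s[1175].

s[0] = 10,  s[1] = 3,  s[2] = 5,  s[3] = 8,  s[4] = 5,  s[5] = 13,  s[6] = 10,  s[7] = 3.
The sequence repeats with period 6.
So s[1175] = s[0 + ((1175-0) mod 6)] = s[5] = 13.

13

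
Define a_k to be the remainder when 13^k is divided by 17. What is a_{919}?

Listing terms: a_1 = 13,  a_2 = 16,  a_3 = 4,  a_4 = 1,  a_5 = 13.
Since a_5 = a_1 = 13, the sequence is periodic with period 4.
So a_{919} = a_{1 + ((919-1) mod 4)} = a_3 = 4.

4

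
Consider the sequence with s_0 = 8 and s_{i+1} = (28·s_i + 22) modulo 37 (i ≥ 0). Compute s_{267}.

We have s_0 = 8, s_1 = 24, s_2 = 28, s_3 = 29, s_4 = 20, s_5 = 27, s_6 = 1, s_7 = 13, s_8 = 16, s_9 = 26, s_{10} = 10, s_{11} = 6, s_{12} = 5, s_{13} = 14, s_{14} = 7, s_{15} = 33, s_{16} = 21, s_{17} = 18, s_{18} = 8.
The sequence repeats with period 18.
(267 - 0) mod 18 = 15, so s_{267} = s_{15} = 33.

33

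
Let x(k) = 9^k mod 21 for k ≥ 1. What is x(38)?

18

x(1) = 9; x(2) = 18; x(3) = 15; x(4) = 9.
Since x(4) = x(1) = 9, the sequence is periodic with period 3.
(38 - 1) mod 3 = 1, so x(38) = x(2) = 18.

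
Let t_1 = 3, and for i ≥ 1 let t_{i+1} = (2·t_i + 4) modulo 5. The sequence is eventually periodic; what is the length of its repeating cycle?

Listing terms: t_1 = 3, t_2 = 0, t_3 = 4, t_4 = 2, t_5 = 3.
The sequence repeats with period 4.

4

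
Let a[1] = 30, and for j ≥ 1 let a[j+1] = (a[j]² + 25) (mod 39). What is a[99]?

Listing terms: a[1] = 30; a[2] = 28; a[3] = 29; a[4] = 8; a[5] = 11; a[6] = 29.
Since a[6] = a[3] = 29, the sequence is eventually periodic: after a pre-period of length 2 it cycles with period 3.
For j ≥ 3, a[j] depends only on (j - 3) mod 3. (99 - 3) mod 3 = 0, so a[99] = a[3] = 29.

29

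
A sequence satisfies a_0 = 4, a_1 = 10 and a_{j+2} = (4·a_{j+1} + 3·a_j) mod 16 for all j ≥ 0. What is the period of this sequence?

4

Computing terms: a_0 = 4; a_1 = 10; a_2 = 4; a_3 = 14; a_4 = 4; a_5 = 10.
The sequence repeats with period 4.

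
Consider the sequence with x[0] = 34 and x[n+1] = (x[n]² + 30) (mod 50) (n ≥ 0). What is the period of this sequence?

Listing terms: x[0] = 34,  x[1] = 36,  x[2] = 26,  x[3] = 6,  x[4] = 16,  x[5] = 36.
Since x[5] = x[1] = 36, the sequence is eventually periodic: after a pre-period of length 1 it cycles with period 4.

4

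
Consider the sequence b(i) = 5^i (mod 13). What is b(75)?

8

We have b(1) = 5; b(2) = 12; b(3) = 8; b(4) = 1; b(5) = 5.
The sequence repeats with period 4.
(75 - 1) mod 4 = 2, so b(75) = b(3) = 8.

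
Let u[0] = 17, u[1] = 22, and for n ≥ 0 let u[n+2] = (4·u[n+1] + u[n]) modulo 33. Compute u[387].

Computing terms: u[0] = 17; u[1] = 22; u[2] = 6; u[3] = 13; u[4] = 25; u[5] = 14; u[6] = 15; u[7] = 8; u[8] = 14; u[9] = 31; u[10] = 6; u[11] = 22; u[12] = 28; u[13] = 2; u[14] = 3; u[15] = 14; u[16] = 26; u[17] = 19; u[18] = 3; u[19] = 31; u[20] = 28; u[21] = 11; u[22] = 6; u[23] = 2; u[24] = 14; u[25] = 25; u[26] = 15; u[27] = 19; u[28] = 25; u[29] = 20; u[30] = 6; u[31] = 11; u[32] = 17; u[33] = 13; u[34] = 3; u[35] = 25; u[36] = 4; u[37] = 8; u[38] = 3; u[39] = 20; u[40] = 17; u[41] = 22.
The sequence repeats with period 40.
(387 - 0) mod 40 = 27, so u[387] = u[27] = 19.

19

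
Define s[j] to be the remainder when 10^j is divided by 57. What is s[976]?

25

s[1] = 10,  s[2] = 43,  s[3] = 31,  s[4] = 25,  s[5] = 22,  s[6] = 49,  s[7] = 34,  s[8] = 55,  s[9] = 37,  s[10] = 28,  s[11] = 52,  s[12] = 7,  s[13] = 13,  s[14] = 16,  s[15] = 46,  s[16] = 4,  s[17] = 40,  s[18] = 1,  s[19] = 10.
The sequence repeats with period 18.
So s[976] = s[1 + ((976-1) mod 18)] = s[4] = 25.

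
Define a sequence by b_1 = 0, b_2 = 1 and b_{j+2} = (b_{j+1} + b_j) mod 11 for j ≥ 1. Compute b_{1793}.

Computing terms: b_1 = 0, b_2 = 1, b_3 = 1, b_4 = 2, b_5 = 3, b_6 = 5, b_7 = 8, b_8 = 2, b_9 = 10, b_{10} = 1, b_{11} = 0, b_{12} = 1.
The sequence repeats with period 10.
So b_{1793} = b_{1 + ((1793-1) mod 10)} = b_3 = 1.

1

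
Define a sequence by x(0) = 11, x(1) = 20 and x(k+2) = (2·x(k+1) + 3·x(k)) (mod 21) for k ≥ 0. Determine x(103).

20

x(0) = 11,  x(1) = 20,  x(2) = 10,  x(3) = 17,  x(4) = 1,  x(5) = 11,  x(6) = 4,  x(7) = 20,  x(8) = 10.
Since (x(7), x(8)) = (x(1), x(2)) = (20, 10) (two consecutive terms determine the rest), the sequence is eventually periodic: after a pre-period of length 1 it cycles with period 6.
For k ≥ 1, x(k) depends only on (k - 1) mod 6. (103 - 1) mod 6 = 0, so x(103) = x(1) = 20.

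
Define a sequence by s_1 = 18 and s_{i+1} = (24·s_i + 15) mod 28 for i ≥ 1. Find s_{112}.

23

Computing terms: s_1 = 18; s_2 = 27; s_3 = 19; s_4 = 23; s_5 = 7; s_6 = 15; s_7 = 11; s_8 = 27.
Since s_8 = s_2 = 27, the sequence is eventually periodic: after a pre-period of length 1 it cycles with period 6.
For i ≥ 2, s_i depends only on (i - 2) mod 6. (112 - 2) mod 6 = 2, so s_{112} = s_4 = 23.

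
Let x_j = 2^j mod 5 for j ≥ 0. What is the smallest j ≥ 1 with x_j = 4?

2

x_0 = 1, x_1 = 2, x_2 = 4, x_3 = 3, x_4 = 1.
Since x_4 = x_0 = 1, the sequence is periodic with period 4.
The value 4 first appears (with j ≥ 1) at x_2.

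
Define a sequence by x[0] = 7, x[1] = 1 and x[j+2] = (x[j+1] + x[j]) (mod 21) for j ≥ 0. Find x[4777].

Computing terms: x[0] = 7; x[1] = 1; x[2] = 8; x[3] = 9; x[4] = 17; x[5] = 5; x[6] = 1; x[7] = 6; x[8] = 7; x[9] = 13; x[10] = 20; x[11] = 12; x[12] = 11; x[13] = 2; x[14] = 13; x[15] = 15; x[16] = 7; x[17] = 1.
The sequence repeats with period 16.
(4777 - 0) mod 16 = 9, so x[4777] = x[9] = 13.

13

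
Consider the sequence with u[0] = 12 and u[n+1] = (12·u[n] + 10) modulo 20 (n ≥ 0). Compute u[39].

6

Listing terms: u[0] = 12; u[1] = 14; u[2] = 18; u[3] = 6; u[4] = 2; u[5] = 14.
Since u[5] = u[1] = 14, the sequence is eventually periodic: after a pre-period of length 1 it cycles with period 4.
For n ≥ 1, u[n] depends only on (n - 1) mod 4. (39 - 1) mod 4 = 2, so u[39] = u[3] = 6.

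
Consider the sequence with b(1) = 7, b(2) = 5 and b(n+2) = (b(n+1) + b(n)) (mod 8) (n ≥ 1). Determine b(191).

b(1) = 7; b(2) = 5; b(3) = 4; b(4) = 1; b(5) = 5; b(6) = 6; b(7) = 3; b(8) = 1; b(9) = 4; b(10) = 5; b(11) = 1; b(12) = 6; b(13) = 7; b(14) = 5.
The sequence repeats with period 12.
(191 - 1) mod 12 = 10, so b(191) = b(11) = 1.

1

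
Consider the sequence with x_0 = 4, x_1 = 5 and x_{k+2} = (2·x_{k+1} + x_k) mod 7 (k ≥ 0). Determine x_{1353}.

5

Computing terms: x_0 = 4, x_1 = 5, x_2 = 0, x_3 = 5, x_4 = 3, x_5 = 4, x_6 = 4, x_7 = 5.
Since (x_6, x_7) = (x_0, x_1) = (4, 5) (two consecutive terms determine the rest), the sequence is periodic with period 6.
So x_{1353} = x_{0 + ((1353-0) mod 6)} = x_3 = 5.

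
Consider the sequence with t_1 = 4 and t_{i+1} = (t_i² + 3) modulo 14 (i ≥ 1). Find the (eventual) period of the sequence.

6

Computing terms: t_1 = 4,  t_2 = 5,  t_3 = 0,  t_4 = 3,  t_5 = 12,  t_6 = 7,  t_7 = 10,  t_8 = 5.
Since t_8 = t_2 = 5, the sequence is eventually periodic: after a pre-period of length 1 it cycles with period 6.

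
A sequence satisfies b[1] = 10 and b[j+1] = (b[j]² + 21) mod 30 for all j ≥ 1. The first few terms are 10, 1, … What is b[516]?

b[1] = 10,  b[2] = 1,  b[3] = 22,  b[4] = 25,  b[5] = 16,  b[6] = 7,  b[7] = 10.
The sequence repeats with period 6.
(516 - 1) mod 6 = 5, so b[516] = b[6] = 7.

7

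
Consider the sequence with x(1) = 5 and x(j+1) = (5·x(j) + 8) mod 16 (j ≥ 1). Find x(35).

13

Computing terms: x(1) = 5, x(2) = 1, x(3) = 13, x(4) = 9, x(5) = 5.
Since x(5) = x(1) = 5, the sequence is periodic with period 4.
(35 - 1) mod 4 = 2, so x(35) = x(3) = 13.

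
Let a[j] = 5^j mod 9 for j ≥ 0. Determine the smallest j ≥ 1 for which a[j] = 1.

6

We have a[0] = 1; a[1] = 5; a[2] = 7; a[3] = 8; a[4] = 4; a[5] = 2; a[6] = 1.
Since a[6] = a[0] = 1, the sequence is periodic with period 6.
The value 1 next appears (with j ≥ 1) at a[6].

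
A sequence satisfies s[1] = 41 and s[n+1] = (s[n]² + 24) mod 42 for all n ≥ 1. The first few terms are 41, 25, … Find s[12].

s[1] = 41,  s[2] = 25,  s[3] = 19,  s[4] = 7,  s[5] = 31,  s[6] = 19.
Since s[6] = s[3] = 19, the sequence is eventually periodic: after a pre-period of length 2 it cycles with period 3.
For n ≥ 3, s[n] depends only on (n - 3) mod 3. (12 - 3) mod 3 = 0, so s[12] = s[3] = 19.

19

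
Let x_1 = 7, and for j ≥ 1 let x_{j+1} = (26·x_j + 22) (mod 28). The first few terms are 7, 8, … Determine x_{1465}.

x_1 = 7,  x_2 = 8,  x_3 = 6,  x_4 = 10,  x_5 = 2,  x_6 = 18,  x_7 = 14,  x_8 = 22,  x_9 = 6.
Since x_9 = x_3 = 6, the sequence is eventually periodic: after a pre-period of length 2 it cycles with period 6.
For j ≥ 3, x_j depends only on (j - 3) mod 6. (1465 - 3) mod 6 = 4, so x_{1465} = x_7 = 14.

14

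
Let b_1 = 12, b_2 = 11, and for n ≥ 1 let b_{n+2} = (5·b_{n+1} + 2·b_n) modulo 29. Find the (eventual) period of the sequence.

Computing terms: b_1 = 12, b_2 = 11, b_3 = 21, b_4 = 11, b_5 = 10, b_6 = 14, b_7 = 3, b_8 = 14, b_9 = 18, b_{10} = 2, b_{11} = 17, b_{12} = 2, b_{13} = 15, b_{14} = 21, b_{15} = 19, b_{16} = 21, b_{17} = 27, b_{18} = 3, b_{19} = 11, b_{20} = 3, b_{21} = 8, b_{22} = 17, b_{23} = 14, b_{24} = 17, b_{25} = 26, b_{26} = 19, b_{27} = 2, b_{28} = 19, b_{29} = 12, b_{30} = 11.
Since (b_{29}, b_{30}) = (b_1, b_2) = (12, 11) (two consecutive terms determine the rest), the sequence is periodic with period 28.

28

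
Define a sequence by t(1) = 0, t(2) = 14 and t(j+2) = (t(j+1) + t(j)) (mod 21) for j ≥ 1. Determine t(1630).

We have t(1) = 0, t(2) = 14, t(3) = 14, t(4) = 7, t(5) = 0, t(6) = 7, t(7) = 7, t(8) = 14, t(9) = 0, t(10) = 14.
The sequence repeats with period 8.
So t(1630) = t(1 + ((1630-1) mod 8)) = t(6) = 7.

7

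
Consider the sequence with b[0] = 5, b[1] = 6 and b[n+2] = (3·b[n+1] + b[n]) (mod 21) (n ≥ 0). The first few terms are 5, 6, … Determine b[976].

5

Listing terms: b[0] = 5,  b[1] = 6,  b[2] = 2,  b[3] = 12,  b[4] = 17,  b[5] = 0,  b[6] = 17,  b[7] = 9,  b[8] = 2,  b[9] = 15,  b[10] = 5,  b[11] = 9,  b[12] = 11,  b[13] = 0,  b[14] = 11,  b[15] = 12,  b[16] = 5,  b[17] = 6.
Since (b[16], b[17]) = (b[0], b[1]) = (5, 6) (two consecutive terms determine the rest), the sequence is periodic with period 16.
So b[976] = b[0 + ((976-0) mod 16)] = b[0] = 5.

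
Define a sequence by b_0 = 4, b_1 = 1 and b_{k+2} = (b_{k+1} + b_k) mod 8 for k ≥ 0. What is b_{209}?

1

We have b_0 = 4; b_1 = 1; b_2 = 5; b_3 = 6; b_4 = 3; b_5 = 1; b_6 = 4; b_7 = 5; b_8 = 1; b_9 = 6; b_{10} = 7; b_{11} = 5; b_{12} = 4; b_{13} = 1.
Since (b_{12}, b_{13}) = (b_0, b_1) = (4, 1) (two consecutive terms determine the rest), the sequence is periodic with period 12.
So b_{209} = b_{0 + ((209-0) mod 12)} = b_5 = 1.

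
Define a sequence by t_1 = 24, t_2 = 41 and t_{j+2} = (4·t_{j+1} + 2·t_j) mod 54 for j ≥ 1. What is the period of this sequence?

18

Listing terms: t_1 = 24,  t_2 = 41,  t_3 = 50,  t_4 = 12,  t_5 = 40,  t_6 = 22,  t_7 = 6,  t_8 = 14,  t_9 = 14,  t_{10} = 30,  t_{11} = 40,  t_{12} = 4,  t_{13} = 42,  t_{14} = 14,  t_{15} = 32,  t_{16} = 48,  t_{17} = 40,  t_{18} = 40,  t_{19} = 24,  t_{20} = 14,  t_{21} = 50,  t_{22} = 12.
Since (t_{21}, t_{22}) = (t_3, t_4) = (50, 12) (two consecutive terms determine the rest), the sequence is eventually periodic: after a pre-period of length 2 it cycles with period 18.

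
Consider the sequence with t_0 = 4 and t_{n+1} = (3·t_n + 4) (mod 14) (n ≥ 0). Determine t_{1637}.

Listing terms: t_0 = 4; t_1 = 2; t_2 = 10; t_3 = 6; t_4 = 8; t_5 = 0; t_6 = 4.
The sequence repeats with period 6.
(1637 - 0) mod 6 = 5, so t_{1637} = t_5 = 0.

0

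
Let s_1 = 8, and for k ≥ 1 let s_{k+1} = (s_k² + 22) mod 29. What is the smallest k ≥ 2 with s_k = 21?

Computing terms: s_1 = 8, s_2 = 28, s_3 = 23, s_4 = 0, s_5 = 22, s_6 = 13, s_7 = 17, s_8 = 21, s_9 = 28.
Since s_9 = s_2 = 28, the sequence is eventually periodic: after a pre-period of length 1 it cycles with period 7.
The value 21 first appears (with k ≥ 2) at s_8.

8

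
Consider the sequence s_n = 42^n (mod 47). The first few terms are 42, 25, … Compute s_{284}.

8

Listing terms: s_1 = 42; s_2 = 25; s_3 = 16; s_4 = 14; s_5 = 24; s_6 = 21; s_7 = 36; s_8 = 8; s_9 = 7; s_{10} = 12; s_{11} = 34; s_{12} = 18; s_{13} = 4; s_{14} = 27; s_{15} = 6; s_{16} = 17; s_{17} = 9; s_{18} = 2; s_{19} = 37; s_{20} = 3; s_{21} = 32; s_{22} = 28; s_{23} = 1; s_{24} = 42.
The sequence repeats with period 23.
So s_{284} = s_{1 + ((284-1) mod 23)} = s_8 = 8.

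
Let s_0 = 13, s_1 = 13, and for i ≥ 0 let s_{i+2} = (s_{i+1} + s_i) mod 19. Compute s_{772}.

We have s_0 = 13; s_1 = 13; s_2 = 7; s_3 = 1; s_4 = 8; s_5 = 9; s_6 = 17; s_7 = 7; s_8 = 5; s_9 = 12; s_{10} = 17; s_{11} = 10; s_{12} = 8; s_{13} = 18; s_{14} = 7; s_{15} = 6; s_{16} = 13; s_{17} = 0; s_{18} = 13; s_{19} = 13.
Since (s_{18}, s_{19}) = (s_0, s_1) = (13, 13) (two consecutive terms determine the rest), the sequence is periodic with period 18.
(772 - 0) mod 18 = 16, so s_{772} = s_{16} = 13.

13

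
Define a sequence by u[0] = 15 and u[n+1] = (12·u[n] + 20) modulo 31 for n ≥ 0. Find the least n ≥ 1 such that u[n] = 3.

u[0] = 15,  u[1] = 14,  u[2] = 2,  u[3] = 13,  u[4] = 21,  u[5] = 24,  u[6] = 29,  u[7] = 27,  u[8] = 3,  u[9] = 25,  u[10] = 10,  u[11] = 16,  u[12] = 26,  u[13] = 22,  u[14] = 5,  u[15] = 18,  u[16] = 19,  u[17] = 0,  u[18] = 20,  u[19] = 12,  u[20] = 9,  u[21] = 4,  u[22] = 6,  u[23] = 30,  u[24] = 8,  u[25] = 23,  u[26] = 17,  u[27] = 7,  u[28] = 11,  u[29] = 28,  u[30] = 15.
The sequence repeats with period 30.
The value 3 first appears (with n ≥ 1) at u[8].

8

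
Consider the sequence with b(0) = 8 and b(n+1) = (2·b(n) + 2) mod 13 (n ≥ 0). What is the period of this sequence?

We have b(0) = 8,  b(1) = 5,  b(2) = 12,  b(3) = 0,  b(4) = 2,  b(5) = 6,  b(6) = 1,  b(7) = 4,  b(8) = 10,  b(9) = 9,  b(10) = 7,  b(11) = 3,  b(12) = 8.
The sequence repeats with period 12.

12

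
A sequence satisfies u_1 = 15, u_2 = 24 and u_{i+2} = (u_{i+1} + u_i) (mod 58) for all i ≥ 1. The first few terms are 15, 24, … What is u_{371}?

u_1 = 15, u_2 = 24, u_3 = 39, u_4 = 5, u_5 = 44, u_6 = 49, u_7 = 35, u_8 = 26, u_9 = 3, u_{10} = 29, u_{11} = 32, u_{12} = 3, u_{13} = 35, u_{14} = 38, u_{15} = 15, u_{16} = 53, u_{17} = 10, u_{18} = 5, u_{19} = 15, u_{20} = 20, u_{21} = 35, u_{22} = 55, u_{23} = 32, u_{24} = 29, u_{25} = 3, u_{26} = 32, u_{27} = 35, u_{28} = 9, u_{29} = 44, u_{30} = 53, u_{31} = 39, u_{32} = 34, u_{33} = 15, u_{34} = 49, u_{35} = 6, u_{36} = 55, u_{37} = 3, u_{38} = 0, u_{39} = 3, u_{40} = 3, u_{41} = 6, u_{42} = 9, u_{43} = 15, u_{44} = 24.
Since (u_{43}, u_{44}) = (u_1, u_2) = (15, 24) (two consecutive terms determine the rest), the sequence is periodic with period 42.
(371 - 1) mod 42 = 34, so u_{371} = u_{35} = 6.

6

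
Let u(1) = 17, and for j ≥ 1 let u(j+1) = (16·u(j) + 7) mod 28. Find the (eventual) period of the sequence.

3

We have u(1) = 17,  u(2) = 27,  u(3) = 19,  u(4) = 3,  u(5) = 27.
Since u(5) = u(2) = 27, the sequence is eventually periodic: after a pre-period of length 1 it cycles with period 3.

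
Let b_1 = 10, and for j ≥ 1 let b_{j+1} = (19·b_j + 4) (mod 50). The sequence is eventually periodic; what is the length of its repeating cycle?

We have b_1 = 10; b_2 = 44; b_3 = 40; b_4 = 14; b_5 = 20; b_6 = 34; b_7 = 0; b_8 = 4; b_9 = 30; b_{10} = 24; b_{11} = 10.
The sequence repeats with period 10.

10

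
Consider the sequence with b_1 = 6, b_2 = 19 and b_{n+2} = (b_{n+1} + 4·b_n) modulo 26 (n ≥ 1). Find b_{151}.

b_1 = 6; b_2 = 19; b_3 = 17; b_4 = 15; b_5 = 5; b_6 = 13; b_7 = 7; b_8 = 7; b_9 = 9; b_{10} = 11; b_{11} = 21; b_{12} = 13; b_{13} = 19; b_{14} = 19; b_{15} = 17.
Since (b_{14}, b_{15}) = (b_2, b_3) = (19, 17) (two consecutive terms determine the rest), the sequence is eventually periodic: after a pre-period of length 1 it cycles with period 12.
For n ≥ 2, b_n depends only on (n - 2) mod 12. (151 - 2) mod 12 = 5, so b_{151} = b_7 = 7.

7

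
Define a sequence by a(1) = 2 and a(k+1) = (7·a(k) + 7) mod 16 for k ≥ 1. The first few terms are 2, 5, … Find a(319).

10

We have a(1) = 2,  a(2) = 5,  a(3) = 10,  a(4) = 13,  a(5) = 2.
The sequence repeats with period 4.
(319 - 1) mod 4 = 2, so a(319) = a(3) = 10.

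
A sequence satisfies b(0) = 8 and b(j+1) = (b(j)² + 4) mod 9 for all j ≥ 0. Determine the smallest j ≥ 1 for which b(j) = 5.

Computing terms: b(0) = 8, b(1) = 5, b(2) = 2, b(3) = 8.
The sequence repeats with period 3.
The value 5 first appears (with j ≥ 1) at b(1).

1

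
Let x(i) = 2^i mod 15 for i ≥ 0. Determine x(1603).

8

Listing terms: x(0) = 1,  x(1) = 2,  x(2) = 4,  x(3) = 8,  x(4) = 1.
The sequence repeats with period 4.
So x(1603) = x(0 + ((1603-0) mod 4)) = x(3) = 8.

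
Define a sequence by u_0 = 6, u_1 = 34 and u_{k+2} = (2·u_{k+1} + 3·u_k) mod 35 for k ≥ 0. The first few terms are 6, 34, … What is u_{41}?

We have u_0 = 6, u_1 = 34, u_2 = 16, u_3 = 29, u_4 = 1, u_5 = 19, u_6 = 6, u_7 = 34.
The sequence repeats with period 6.
So u_{41} = u_{0 + ((41-0) mod 6)} = u_5 = 19.

19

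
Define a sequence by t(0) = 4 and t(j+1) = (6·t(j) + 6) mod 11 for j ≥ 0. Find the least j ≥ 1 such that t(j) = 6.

Computing terms: t(0) = 4; t(1) = 8; t(2) = 10; t(3) = 0; t(4) = 6; t(5) = 9; t(6) = 5; t(7) = 3; t(8) = 2; t(9) = 7; t(10) = 4.
The sequence repeats with period 10.
The value 6 first appears (with j ≥ 1) at t(4).

4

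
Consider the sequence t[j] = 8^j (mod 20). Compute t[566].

Computing terms: t[0] = 1, t[1] = 8, t[2] = 4, t[3] = 12, t[4] = 16, t[5] = 8.
Since t[5] = t[1] = 8, the sequence is eventually periodic: after a pre-period of length 1 it cycles with period 4.
For j ≥ 1, t[j] depends only on (j - 1) mod 4. (566 - 1) mod 4 = 1, so t[566] = t[2] = 4.

4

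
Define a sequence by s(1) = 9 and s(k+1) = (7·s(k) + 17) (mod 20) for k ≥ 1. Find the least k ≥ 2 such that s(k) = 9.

s(1) = 9; s(2) = 0; s(3) = 17; s(4) = 16; s(5) = 9.
Since s(5) = s(1) = 9, the sequence is periodic with period 4.
The value 9 next appears (with k ≥ 2) at s(5).

5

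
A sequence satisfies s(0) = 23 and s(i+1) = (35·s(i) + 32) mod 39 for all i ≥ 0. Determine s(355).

Listing terms: s(0) = 23,  s(1) = 18,  s(2) = 38,  s(3) = 36,  s(4) = 5,  s(5) = 12,  s(6) = 23.
The sequence repeats with period 6.
(355 - 0) mod 6 = 1, so s(355) = s(1) = 18.

18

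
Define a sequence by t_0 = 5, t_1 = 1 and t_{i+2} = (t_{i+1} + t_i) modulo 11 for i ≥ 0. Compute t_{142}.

Listing terms: t_0 = 5, t_1 = 1, t_2 = 6, t_3 = 7, t_4 = 2, t_5 = 9, t_6 = 0, t_7 = 9, t_8 = 9, t_9 = 7, t_{10} = 5, t_{11} = 1.
The sequence repeats with period 10.
So t_{142} = t_{0 + ((142-0) mod 10)} = t_2 = 6.

6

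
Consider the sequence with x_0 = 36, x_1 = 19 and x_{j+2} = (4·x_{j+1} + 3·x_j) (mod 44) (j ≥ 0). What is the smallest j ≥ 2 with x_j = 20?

14

Listing terms: x_0 = 36,  x_1 = 19,  x_2 = 8,  x_3 = 1,  x_4 = 28,  x_5 = 27,  x_6 = 16,  x_7 = 13,  x_8 = 12,  x_9 = 43,  x_{10} = 32,  x_{11} = 37,  x_{12} = 24,  x_{13} = 31,  x_{14} = 20,  x_{15} = 41,  x_{16} = 4,  x_{17} = 7,  x_{18} = 40,  x_{19} = 5,  x_{20} = 8,  x_{21} = 3,  x_{22} = 36,  x_{23} = 21,  x_{24} = 16,  x_{25} = 39,  x_{26} = 28,  x_{27} = 9,  x_{28} = 32,  x_{29} = 23,  x_{30} = 12,  x_{31} = 29,  x_{32} = 20,  x_{33} = 35,  x_{34} = 24,  x_{35} = 25,  x_{36} = 40,  x_{37} = 15,  x_{38} = 4,  x_{39} = 17,  x_{40} = 36,  x_{41} = 19.
The sequence repeats with period 40.
The value 20 first appears (with j ≥ 2) at x_{14}.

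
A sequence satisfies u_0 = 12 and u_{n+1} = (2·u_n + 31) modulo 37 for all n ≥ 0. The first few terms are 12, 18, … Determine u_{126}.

Listing terms: u_0 = 12; u_1 = 18; u_2 = 30; u_3 = 17; u_4 = 28; u_5 = 13; u_6 = 20; u_7 = 34; u_8 = 25; u_9 = 7; u_{10} = 8; u_{11} = 10; u_{12} = 14; u_{13} = 22; u_{14} = 1; u_{15} = 33; u_{16} = 23; u_{17} = 3; u_{18} = 0; u_{19} = 31; u_{20} = 19; u_{21} = 32; u_{22} = 21; u_{23} = 36; u_{24} = 29; u_{25} = 15; u_{26} = 24; u_{27} = 5; u_{28} = 4; u_{29} = 2; u_{30} = 35; u_{31} = 27; u_{32} = 11; u_{33} = 16; u_{34} = 26; u_{35} = 9; u_{36} = 12.
Since u_{36} = u_0 = 12, the sequence is periodic with period 36.
(126 - 0) mod 36 = 18, so u_{126} = u_{18} = 0.

0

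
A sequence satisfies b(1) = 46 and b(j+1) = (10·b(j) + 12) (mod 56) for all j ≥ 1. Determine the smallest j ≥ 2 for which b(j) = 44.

Computing terms: b(1) = 46; b(2) = 24; b(3) = 28; b(4) = 12; b(5) = 20; b(6) = 44; b(7) = 4; b(8) = 52; b(9) = 28.
Since b(9) = b(3) = 28, the sequence is eventually periodic: after a pre-period of length 2 it cycles with period 6.
The value 44 first appears (with j ≥ 2) at b(6).

6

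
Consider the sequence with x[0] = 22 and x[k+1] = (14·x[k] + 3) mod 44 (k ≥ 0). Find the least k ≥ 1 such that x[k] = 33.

x[0] = 22, x[1] = 3, x[2] = 1, x[3] = 17, x[4] = 21, x[5] = 33, x[6] = 25, x[7] = 1.
Since x[7] = x[2] = 1, the sequence is eventually periodic: after a pre-period of length 2 it cycles with period 5.
The value 33 first appears (with k ≥ 1) at x[5].

5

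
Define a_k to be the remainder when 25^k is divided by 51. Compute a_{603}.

Listing terms: a_1 = 25; a_2 = 13; a_3 = 19; a_4 = 16; a_5 = 43; a_6 = 4; a_7 = 49; a_8 = 1; a_9 = 25.
Since a_9 = a_1 = 25, the sequence is periodic with period 8.
(603 - 1) mod 8 = 2, so a_{603} = a_3 = 19.

19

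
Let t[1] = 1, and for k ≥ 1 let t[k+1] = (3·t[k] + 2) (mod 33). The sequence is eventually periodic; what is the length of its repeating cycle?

Computing terms: t[1] = 1, t[2] = 5, t[3] = 17, t[4] = 20, t[5] = 29, t[6] = 23, t[7] = 5.
Since t[7] = t[2] = 5, the sequence is eventually periodic: after a pre-period of length 1 it cycles with period 5.

5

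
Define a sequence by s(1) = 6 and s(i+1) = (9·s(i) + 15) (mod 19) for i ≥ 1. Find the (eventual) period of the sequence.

9

Listing terms: s(1) = 6,  s(2) = 12,  s(3) = 9,  s(4) = 1,  s(5) = 5,  s(6) = 3,  s(7) = 4,  s(8) = 13,  s(9) = 18,  s(10) = 6.
The sequence repeats with period 9.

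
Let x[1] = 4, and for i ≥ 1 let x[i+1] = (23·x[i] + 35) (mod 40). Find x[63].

36

Computing terms: x[1] = 4; x[2] = 7; x[3] = 36; x[4] = 23; x[5] = 4.
Since x[5] = x[1] = 4, the sequence is periodic with period 4.
So x[63] = x[1 + ((63-1) mod 4)] = x[3] = 36.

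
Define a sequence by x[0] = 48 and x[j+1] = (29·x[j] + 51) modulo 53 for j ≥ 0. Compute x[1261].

x[0] = 48,  x[1] = 12,  x[2] = 28,  x[3] = 15,  x[4] = 9,  x[5] = 47,  x[6] = 36,  x[7] = 35,  x[8] = 6,  x[9] = 13,  x[10] = 4,  x[11] = 8,  x[12] = 18,  x[13] = 43,  x[14] = 26,  x[15] = 10,  x[16] = 23,  x[17] = 29,  x[18] = 44,  x[19] = 2,  x[20] = 3,  x[21] = 32,  x[22] = 25,  x[23] = 34,  x[24] = 30,  x[25] = 20,  x[26] = 48.
Since x[26] = x[0] = 48, the sequence is periodic with period 26.
So x[1261] = x[0 + ((1261-0) mod 26)] = x[13] = 43.

43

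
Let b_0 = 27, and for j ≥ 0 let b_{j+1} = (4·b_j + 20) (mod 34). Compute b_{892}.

b_0 = 27; b_1 = 26; b_2 = 22; b_3 = 6; b_4 = 10; b_5 = 26.
Since b_5 = b_1 = 26, the sequence is eventually periodic: after a pre-period of length 1 it cycles with period 4.
For j ≥ 1, b_j depends only on (j - 1) mod 4. (892 - 1) mod 4 = 3, so b_{892} = b_4 = 10.

10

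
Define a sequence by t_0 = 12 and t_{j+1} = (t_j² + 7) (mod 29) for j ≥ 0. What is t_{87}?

Computing terms: t_0 = 12, t_1 = 6, t_2 = 14, t_3 = 0, t_4 = 7, t_5 = 27, t_6 = 11, t_7 = 12.
The sequence repeats with period 7.
(87 - 0) mod 7 = 3, so t_{87} = t_3 = 0.

0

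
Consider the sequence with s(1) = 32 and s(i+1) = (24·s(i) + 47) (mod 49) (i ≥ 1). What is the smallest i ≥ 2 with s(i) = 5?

16

Computing terms: s(1) = 32; s(2) = 31; s(3) = 7; s(4) = 19; s(5) = 13; s(6) = 16; s(7) = 39; s(8) = 3; s(9) = 21; s(10) = 12; s(11) = 41; s(12) = 2; s(13) = 46; s(14) = 24; s(15) = 35; s(16) = 5; s(17) = 20; s(18) = 37; s(19) = 4; s(20) = 45; s(21) = 0; s(22) = 47; s(23) = 48; s(24) = 23; s(25) = 11; s(26) = 17; s(27) = 14; s(28) = 40; s(29) = 27; s(30) = 9; s(31) = 18; s(32) = 38; s(33) = 28; s(34) = 33; s(35) = 6; s(36) = 44; s(37) = 25; s(38) = 10; s(39) = 42; s(40) = 26; s(41) = 34; s(42) = 30; s(43) = 32.
Since s(43) = s(1) = 32, the sequence is periodic with period 42.
The value 5 first appears (with i ≥ 2) at s(16).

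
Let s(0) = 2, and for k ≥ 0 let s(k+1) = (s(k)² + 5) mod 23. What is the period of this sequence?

Listing terms: s(0) = 2; s(1) = 9; s(2) = 17; s(3) = 18; s(4) = 7; s(5) = 8; s(6) = 0; s(7) = 5; s(8) = 7.
Since s(8) = s(4) = 7, the sequence is eventually periodic: after a pre-period of length 4 it cycles with period 4.

4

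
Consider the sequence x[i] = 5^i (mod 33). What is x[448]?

4

We have x[0] = 1,  x[1] = 5,  x[2] = 25,  x[3] = 26,  x[4] = 31,  x[5] = 23,  x[6] = 16,  x[7] = 14,  x[8] = 4,  x[9] = 20,  x[10] = 1.
The sequence repeats with period 10.
So x[448] = x[0 + ((448-0) mod 10)] = x[8] = 4.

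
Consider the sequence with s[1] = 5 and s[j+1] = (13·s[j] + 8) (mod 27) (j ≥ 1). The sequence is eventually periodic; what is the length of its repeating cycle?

27

We have s[1] = 5, s[2] = 19, s[3] = 12, s[4] = 2, s[5] = 7, s[6] = 18, s[7] = 26, s[8] = 22, s[9] = 24, s[10] = 23, s[11] = 10, s[12] = 3, s[13] = 20, s[14] = 25, s[15] = 9, s[16] = 17, s[17] = 13, s[18] = 15, s[19] = 14, s[20] = 1, s[21] = 21, s[22] = 11, s[23] = 16, s[24] = 0, s[25] = 8, s[26] = 4, s[27] = 6, s[28] = 5.
The sequence repeats with period 27.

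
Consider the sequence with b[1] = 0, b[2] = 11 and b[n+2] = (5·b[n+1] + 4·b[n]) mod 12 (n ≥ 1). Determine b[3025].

Computing terms: b[1] = 0; b[2] = 11; b[3] = 7; b[4] = 7; b[5] = 3; b[6] = 7; b[7] = 11; b[8] = 11; b[9] = 3; b[10] = 11; b[11] = 7.
Since (b[10], b[11]) = (b[2], b[3]) = (11, 7) (two consecutive terms determine the rest), the sequence is eventually periodic: after a pre-period of length 1 it cycles with period 8.
For n ≥ 2, b[n] depends only on (n - 2) mod 8. (3025 - 2) mod 8 = 7, so b[3025] = b[9] = 3.

3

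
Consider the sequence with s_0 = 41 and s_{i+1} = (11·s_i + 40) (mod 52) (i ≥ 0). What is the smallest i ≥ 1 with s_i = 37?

8

Listing terms: s_0 = 41, s_1 = 23, s_2 = 33, s_3 = 39, s_4 = 1, s_5 = 51, s_6 = 29, s_7 = 47, s_8 = 37, s_9 = 31, s_{10} = 17, s_{11} = 19, s_{12} = 41.
The sequence repeats with period 12.
The value 37 first appears (with i ≥ 1) at s_8.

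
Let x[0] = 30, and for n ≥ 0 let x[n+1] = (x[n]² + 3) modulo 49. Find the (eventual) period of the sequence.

3

Listing terms: x[0] = 30, x[1] = 21, x[2] = 3, x[3] = 12, x[4] = 0, x[5] = 3.
Since x[5] = x[2] = 3, the sequence is eventually periodic: after a pre-period of length 2 it cycles with period 3.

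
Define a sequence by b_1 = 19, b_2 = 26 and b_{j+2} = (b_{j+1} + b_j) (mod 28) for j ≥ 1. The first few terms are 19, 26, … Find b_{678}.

19

b_1 = 19,  b_2 = 26,  b_3 = 17,  b_4 = 15,  b_5 = 4,  b_6 = 19,  b_7 = 23,  b_8 = 14,  b_9 = 9,  b_{10} = 23,  b_{11} = 4,  b_{12} = 27,  b_{13} = 3,  b_{14} = 2,  b_{15} = 5,  b_{16} = 7,  b_{17} = 12,  b_{18} = 19,  b_{19} = 3,  b_{20} = 22,  b_{21} = 25,  b_{22} = 19,  b_{23} = 16,  b_{24} = 7,  b_{25} = 23,  b_{26} = 2,  b_{27} = 25,  b_{28} = 27,  b_{29} = 24,  b_{30} = 23,  b_{31} = 19,  b_{32} = 14,  b_{33} = 5,  b_{34} = 19,  b_{35} = 24,  b_{36} = 15,  b_{37} = 11,  b_{38} = 26,  b_{39} = 9,  b_{40} = 7,  b_{41} = 16,  b_{42} = 23,  b_{43} = 11,  b_{44} = 6,  b_{45} = 17,  b_{46} = 23,  b_{47} = 12,  b_{48} = 7,  b_{49} = 19,  b_{50} = 26.
The sequence repeats with period 48.
(678 - 1) mod 48 = 5, so b_{678} = b_6 = 19.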